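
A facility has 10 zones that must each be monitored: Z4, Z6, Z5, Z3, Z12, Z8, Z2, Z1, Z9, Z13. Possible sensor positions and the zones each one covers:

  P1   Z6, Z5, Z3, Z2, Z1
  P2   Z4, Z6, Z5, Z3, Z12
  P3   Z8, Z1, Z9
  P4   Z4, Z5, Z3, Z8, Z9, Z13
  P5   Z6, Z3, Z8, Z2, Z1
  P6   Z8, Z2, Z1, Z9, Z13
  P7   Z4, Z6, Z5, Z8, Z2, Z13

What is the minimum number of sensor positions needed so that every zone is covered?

P2, P6 together cover {Z4, Z6, Z5, Z3, Z12, Z8, Z2, Z1, Z9, Z13} — every zone.
No single sensor position contains all 10 zones, so 2 is optimal.

2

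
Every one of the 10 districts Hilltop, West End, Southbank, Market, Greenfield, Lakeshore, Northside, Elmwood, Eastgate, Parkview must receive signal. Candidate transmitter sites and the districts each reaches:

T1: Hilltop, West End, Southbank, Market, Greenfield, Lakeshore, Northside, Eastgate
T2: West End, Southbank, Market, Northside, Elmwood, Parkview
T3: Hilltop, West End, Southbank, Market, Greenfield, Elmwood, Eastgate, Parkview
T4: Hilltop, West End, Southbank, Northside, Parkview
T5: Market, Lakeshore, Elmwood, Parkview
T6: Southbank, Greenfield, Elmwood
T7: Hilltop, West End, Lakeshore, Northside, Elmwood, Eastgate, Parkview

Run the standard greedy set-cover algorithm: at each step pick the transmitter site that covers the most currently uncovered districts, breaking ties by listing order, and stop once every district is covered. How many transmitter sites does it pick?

Pick 1: T1 covers 8 new districts (Hilltop, West End, Southbank, Market, Greenfield, Lakeshore, Northside, Eastgate).
Pick 2: T2 covers 2 new districts (Elmwood, Parkview).
Greedy uses 2 transmitter sites.

2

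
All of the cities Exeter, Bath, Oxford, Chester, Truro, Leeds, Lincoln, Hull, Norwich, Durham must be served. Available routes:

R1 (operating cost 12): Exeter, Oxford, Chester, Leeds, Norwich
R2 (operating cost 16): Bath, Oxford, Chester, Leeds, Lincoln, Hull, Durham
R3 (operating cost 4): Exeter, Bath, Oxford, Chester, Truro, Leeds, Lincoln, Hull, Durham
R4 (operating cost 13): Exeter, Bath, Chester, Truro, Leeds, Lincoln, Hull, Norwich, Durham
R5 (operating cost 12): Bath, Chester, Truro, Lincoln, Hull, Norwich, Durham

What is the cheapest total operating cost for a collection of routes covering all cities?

16

R1, R3 cover every city at operating cost 12 + 4 = 16.
Any cover uses at least 2 routes; among all covering selections none totals below 16.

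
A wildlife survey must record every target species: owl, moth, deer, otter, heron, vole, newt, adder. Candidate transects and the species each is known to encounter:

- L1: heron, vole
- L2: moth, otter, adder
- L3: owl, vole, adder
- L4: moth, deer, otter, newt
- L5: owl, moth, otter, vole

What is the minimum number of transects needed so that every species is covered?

L1, L3, L4 together cover {owl, moth, deer, otter, heron, vole, newt, adder} — every species.
No 2 of the 5 transects cover everything (all 10 pairs fall short), so 3 is minimum.

3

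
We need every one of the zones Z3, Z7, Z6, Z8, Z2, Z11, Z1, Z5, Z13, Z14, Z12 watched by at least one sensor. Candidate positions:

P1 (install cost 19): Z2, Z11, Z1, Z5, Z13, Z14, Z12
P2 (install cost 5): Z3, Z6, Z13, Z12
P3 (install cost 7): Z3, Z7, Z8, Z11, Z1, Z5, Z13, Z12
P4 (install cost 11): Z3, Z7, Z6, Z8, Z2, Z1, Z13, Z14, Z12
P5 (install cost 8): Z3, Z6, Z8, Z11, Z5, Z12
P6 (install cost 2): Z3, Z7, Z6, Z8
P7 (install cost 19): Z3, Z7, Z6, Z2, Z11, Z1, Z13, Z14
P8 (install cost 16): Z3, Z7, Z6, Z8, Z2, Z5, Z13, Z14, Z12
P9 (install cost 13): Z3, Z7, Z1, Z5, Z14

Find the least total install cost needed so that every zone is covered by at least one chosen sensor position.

18

P3, P4 cover every zone at install cost 7 + 11 = 18.
Any cover uses at least 2 sensor positions; among all covering selections none totals below 18.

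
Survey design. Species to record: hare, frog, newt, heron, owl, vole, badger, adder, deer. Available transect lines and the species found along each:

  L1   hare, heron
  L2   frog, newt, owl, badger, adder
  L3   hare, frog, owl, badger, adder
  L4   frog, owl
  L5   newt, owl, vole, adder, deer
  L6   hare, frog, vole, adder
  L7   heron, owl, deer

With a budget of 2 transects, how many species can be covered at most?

Choosing L3, L5 covers {hare, frog, newt, owl, vole, badger, adder, deer} — 8 species.
No choice of 2 transects does better; here heron is left uncovered.

8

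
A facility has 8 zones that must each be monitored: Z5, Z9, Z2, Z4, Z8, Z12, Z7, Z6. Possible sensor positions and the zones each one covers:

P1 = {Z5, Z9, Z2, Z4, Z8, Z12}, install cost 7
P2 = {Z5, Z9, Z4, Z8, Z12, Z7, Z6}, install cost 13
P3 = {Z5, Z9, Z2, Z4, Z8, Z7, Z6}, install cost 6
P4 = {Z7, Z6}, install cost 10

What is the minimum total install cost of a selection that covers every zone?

13

P1, P3 cover every zone at install cost 7 + 6 = 13.
Any cover uses at least 2 sensor positions; among all covering selections none totals below 13.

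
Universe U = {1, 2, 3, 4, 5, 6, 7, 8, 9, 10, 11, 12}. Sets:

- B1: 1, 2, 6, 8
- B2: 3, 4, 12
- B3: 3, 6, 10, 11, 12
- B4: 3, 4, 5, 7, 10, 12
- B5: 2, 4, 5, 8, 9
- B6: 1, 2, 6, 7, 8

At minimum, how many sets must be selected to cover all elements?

B3, B5, B6 together cover {1, 2, 3, 4, 5, 6, 7, 8, 9, 10, 11, 12} — every element.
No 2 of the 6 sets cover everything (all 15 pairs fall short), so 3 is minimum.

3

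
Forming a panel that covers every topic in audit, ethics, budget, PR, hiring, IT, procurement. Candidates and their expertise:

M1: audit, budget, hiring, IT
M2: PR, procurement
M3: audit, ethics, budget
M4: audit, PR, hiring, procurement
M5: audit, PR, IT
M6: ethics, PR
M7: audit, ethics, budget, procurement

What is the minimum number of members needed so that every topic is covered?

M1, M2, M3 together cover {audit, ethics, budget, PR, hiring, IT, procurement} — every topic.
No 2 of the 7 members cover everything (all 21 pairs fall short), so 3 is minimum.

3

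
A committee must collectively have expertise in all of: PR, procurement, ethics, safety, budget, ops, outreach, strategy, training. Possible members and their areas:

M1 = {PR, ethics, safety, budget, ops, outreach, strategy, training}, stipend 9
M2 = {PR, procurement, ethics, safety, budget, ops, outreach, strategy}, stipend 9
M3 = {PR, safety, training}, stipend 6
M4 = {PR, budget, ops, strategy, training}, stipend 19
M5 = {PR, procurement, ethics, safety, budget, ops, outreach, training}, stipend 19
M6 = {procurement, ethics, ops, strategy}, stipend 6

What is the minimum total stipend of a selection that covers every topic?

M1, M6 cover every topic at stipend 9 + 6 = 15.
Any cover uses at least 2 members; among all covering selections none totals below 15.

15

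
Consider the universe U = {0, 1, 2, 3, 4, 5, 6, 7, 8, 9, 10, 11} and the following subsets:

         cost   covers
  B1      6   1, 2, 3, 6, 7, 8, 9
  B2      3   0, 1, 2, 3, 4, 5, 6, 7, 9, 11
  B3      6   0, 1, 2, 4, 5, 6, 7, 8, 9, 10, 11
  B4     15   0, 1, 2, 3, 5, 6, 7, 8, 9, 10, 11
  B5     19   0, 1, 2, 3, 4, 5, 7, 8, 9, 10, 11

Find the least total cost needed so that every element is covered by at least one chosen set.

B2, B3 cover every element at cost 3 + 6 = 9.
Any cover uses at least 2 sets; among all covering selections none totals below 9.

9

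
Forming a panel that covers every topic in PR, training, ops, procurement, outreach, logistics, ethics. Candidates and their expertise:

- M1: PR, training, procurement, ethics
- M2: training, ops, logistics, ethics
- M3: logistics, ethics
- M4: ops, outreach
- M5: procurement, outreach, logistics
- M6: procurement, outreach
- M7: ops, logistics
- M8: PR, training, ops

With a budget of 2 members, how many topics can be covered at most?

6

Choosing M1, M2 covers {PR, training, ops, procurement, logistics, ethics} — 6 topics.
No choice of 2 members does better; here outreach is left uncovered.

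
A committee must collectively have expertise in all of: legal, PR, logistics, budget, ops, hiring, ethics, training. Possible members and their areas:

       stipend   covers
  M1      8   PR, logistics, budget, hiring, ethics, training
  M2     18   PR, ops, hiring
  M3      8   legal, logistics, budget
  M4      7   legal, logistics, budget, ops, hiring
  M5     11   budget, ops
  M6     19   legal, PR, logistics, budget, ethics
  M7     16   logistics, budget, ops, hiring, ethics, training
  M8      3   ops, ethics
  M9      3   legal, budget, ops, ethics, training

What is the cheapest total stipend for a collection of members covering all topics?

M1, M9 cover every topic at stipend 8 + 3 = 11.
Any cover uses at least 2 members; among all covering selections none totals below 11.

11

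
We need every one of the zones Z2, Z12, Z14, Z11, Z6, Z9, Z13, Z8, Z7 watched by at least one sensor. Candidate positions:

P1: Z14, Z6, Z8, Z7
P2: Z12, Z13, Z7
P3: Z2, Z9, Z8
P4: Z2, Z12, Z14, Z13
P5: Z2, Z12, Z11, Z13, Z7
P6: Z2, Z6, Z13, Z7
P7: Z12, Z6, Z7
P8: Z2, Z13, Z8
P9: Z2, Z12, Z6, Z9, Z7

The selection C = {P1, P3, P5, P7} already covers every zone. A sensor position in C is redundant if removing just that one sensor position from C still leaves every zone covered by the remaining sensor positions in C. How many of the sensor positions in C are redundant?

1

Drop P1: Z14 uncovered — not redundant.
Drop P3: Z9 uncovered — not redundant.
Drop P5: Z11, Z13 uncovered — not redundant.
Drop P7: the rest still cover every zone — redundant.
1 redundant: P7.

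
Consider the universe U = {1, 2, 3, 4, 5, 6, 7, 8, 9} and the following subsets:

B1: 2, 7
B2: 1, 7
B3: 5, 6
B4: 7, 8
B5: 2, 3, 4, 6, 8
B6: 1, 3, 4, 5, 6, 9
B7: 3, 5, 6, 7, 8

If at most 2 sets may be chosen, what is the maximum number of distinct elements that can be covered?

8

Choosing B1, B6 covers {1, 2, 3, 4, 5, 6, 7, 9} — 8 elements.
No choice of 2 sets does better; here 8 is left uncovered.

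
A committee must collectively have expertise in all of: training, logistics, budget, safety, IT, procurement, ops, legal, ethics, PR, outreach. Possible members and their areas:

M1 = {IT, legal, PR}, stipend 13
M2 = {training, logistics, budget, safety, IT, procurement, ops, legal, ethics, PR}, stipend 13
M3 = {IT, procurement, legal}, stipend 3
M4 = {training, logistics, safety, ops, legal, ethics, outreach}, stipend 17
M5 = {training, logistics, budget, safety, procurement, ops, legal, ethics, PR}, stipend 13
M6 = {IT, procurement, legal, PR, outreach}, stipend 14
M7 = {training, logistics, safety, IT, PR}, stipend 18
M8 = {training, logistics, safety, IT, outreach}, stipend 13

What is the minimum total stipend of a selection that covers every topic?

26

M2, M8 cover every topic at stipend 13 + 13 = 26.
Any cover uses at least 2 members; among all covering selections none totals below 26.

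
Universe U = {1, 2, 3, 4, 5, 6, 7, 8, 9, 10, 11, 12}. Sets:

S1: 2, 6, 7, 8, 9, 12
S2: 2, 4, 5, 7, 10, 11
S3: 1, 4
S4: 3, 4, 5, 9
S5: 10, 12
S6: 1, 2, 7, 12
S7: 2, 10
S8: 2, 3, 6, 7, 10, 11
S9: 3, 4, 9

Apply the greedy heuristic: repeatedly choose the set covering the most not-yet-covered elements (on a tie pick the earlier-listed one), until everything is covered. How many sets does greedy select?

Pick 1: S1 covers 6 new elements (2, 6, 7, 8, 9, 12).
Pick 2: S2 covers 4 new elements (4, 5, 10, 11).
Pick 3: S3 covers 1 new elements (1).
Pick 4: S4 covers 1 new elements (3).
Greedy uses 4 sets.

4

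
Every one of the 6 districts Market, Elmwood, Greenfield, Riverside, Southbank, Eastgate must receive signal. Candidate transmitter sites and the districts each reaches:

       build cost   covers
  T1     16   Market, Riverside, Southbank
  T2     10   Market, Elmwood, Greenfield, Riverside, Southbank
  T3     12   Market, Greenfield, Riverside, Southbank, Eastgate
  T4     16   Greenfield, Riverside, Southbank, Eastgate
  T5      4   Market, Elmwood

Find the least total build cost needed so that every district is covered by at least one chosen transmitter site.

T3, T5 cover every district at build cost 12 + 4 = 16.
Any cover uses at least 2 transmitter sites; among all covering selections none totals below 16.
Greedy by coverage-per-build cost would pick T2, T3 for 22 — worse than the optimum 16.

16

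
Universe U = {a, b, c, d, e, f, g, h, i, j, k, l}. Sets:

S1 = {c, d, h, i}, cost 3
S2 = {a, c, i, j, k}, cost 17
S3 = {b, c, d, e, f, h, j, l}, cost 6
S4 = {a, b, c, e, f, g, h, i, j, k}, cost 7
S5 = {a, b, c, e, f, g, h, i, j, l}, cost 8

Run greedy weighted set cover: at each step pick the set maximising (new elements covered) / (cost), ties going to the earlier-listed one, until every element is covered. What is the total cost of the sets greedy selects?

Pick 1: S4 adds 10 new (a, b, c, e, f, g, h, i, j, k) at cost 7 (ratio 10/7).
Pick 2: S1 adds 1 new (d) at cost 3 (ratio 1/3).
Pick 3: S3 adds 1 new (l) at cost 6 (ratio 1/6).
Greedy total cost: 7 + 3 + 6 = 16. (The true optimum is 13, so greedy overshoots here.)

16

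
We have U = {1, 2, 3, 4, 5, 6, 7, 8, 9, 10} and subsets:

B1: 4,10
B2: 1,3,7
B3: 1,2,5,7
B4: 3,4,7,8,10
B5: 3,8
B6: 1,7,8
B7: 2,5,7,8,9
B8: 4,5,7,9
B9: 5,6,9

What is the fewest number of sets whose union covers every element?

B3, B4, B9 together cover {1, 2, 3, 4, 5, 6, 7, 8, 9, 10} — every element.
No 2 of the 9 sets cover everything (all 36 pairs fall short), so 3 is minimum.

3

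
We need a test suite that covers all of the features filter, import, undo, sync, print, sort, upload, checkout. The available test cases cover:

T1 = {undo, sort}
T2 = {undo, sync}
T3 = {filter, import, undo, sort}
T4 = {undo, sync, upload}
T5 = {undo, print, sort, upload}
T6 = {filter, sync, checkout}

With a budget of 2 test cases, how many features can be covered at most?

7

Choosing T5, T6 covers {filter, undo, sync, print, sort, upload, checkout} — 7 features.
No choice of 2 test cases does better; here import is left uncovered.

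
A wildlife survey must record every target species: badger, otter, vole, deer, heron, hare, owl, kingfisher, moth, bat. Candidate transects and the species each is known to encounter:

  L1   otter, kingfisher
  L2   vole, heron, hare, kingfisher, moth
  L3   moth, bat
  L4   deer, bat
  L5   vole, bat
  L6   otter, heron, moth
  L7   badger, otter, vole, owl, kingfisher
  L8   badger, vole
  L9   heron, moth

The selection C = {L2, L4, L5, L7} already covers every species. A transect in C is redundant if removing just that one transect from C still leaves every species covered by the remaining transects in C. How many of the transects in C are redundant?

Drop L2: heron, hare, moth uncovered — not redundant.
Drop L4: deer uncovered — not redundant.
Drop L5: the rest still cover every species — redundant.
Drop L7: badger, otter, owl uncovered — not redundant.
1 redundant: L5.

1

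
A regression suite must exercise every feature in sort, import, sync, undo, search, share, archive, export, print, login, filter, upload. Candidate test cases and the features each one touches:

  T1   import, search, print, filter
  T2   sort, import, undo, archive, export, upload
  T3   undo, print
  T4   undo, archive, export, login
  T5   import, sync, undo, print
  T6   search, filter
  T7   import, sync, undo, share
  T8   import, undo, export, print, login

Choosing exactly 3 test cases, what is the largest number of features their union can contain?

Choosing T1, T2, T7 covers {sort, import, sync, undo, search, share, archive, export, print, filter, upload} — 11 features.
No choice of 3 test cases does better; here login is left uncovered.

11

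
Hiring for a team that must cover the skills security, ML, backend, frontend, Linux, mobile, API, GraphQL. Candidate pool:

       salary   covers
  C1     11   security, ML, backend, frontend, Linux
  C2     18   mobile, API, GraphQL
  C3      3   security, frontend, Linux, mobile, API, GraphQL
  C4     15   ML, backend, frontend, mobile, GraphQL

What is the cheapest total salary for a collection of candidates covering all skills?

C1, C3 cover every skill at salary 11 + 3 = 14.
Any cover uses at least 2 candidates; among all covering selections none totals below 14.

14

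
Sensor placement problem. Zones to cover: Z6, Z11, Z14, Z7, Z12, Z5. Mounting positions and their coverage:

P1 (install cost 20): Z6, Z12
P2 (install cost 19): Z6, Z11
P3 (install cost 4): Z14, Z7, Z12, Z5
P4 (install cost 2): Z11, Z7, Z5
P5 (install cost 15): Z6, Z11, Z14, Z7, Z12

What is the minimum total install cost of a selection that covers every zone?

17

P4, P5 cover every zone at install cost 2 + 15 = 17.
Any cover uses at least 2 sensor positions; among all covering selections none totals below 17.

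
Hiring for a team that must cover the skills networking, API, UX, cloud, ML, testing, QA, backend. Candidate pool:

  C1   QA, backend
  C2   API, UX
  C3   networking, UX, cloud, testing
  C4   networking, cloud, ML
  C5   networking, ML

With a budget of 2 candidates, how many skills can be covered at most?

Choosing C1, C3 covers {networking, UX, cloud, testing, QA, backend} — 6 skills.
No choice of 2 candidates does better; here API, ML are left uncovered.

6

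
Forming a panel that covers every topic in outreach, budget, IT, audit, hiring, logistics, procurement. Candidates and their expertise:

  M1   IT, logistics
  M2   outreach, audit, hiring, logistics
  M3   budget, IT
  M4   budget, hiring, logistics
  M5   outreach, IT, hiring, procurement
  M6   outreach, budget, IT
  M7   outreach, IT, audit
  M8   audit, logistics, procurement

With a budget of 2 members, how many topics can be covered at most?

Choosing M2, M3 covers {outreach, budget, IT, audit, hiring, logistics} — 6 topics.
No choice of 2 members does better; here procurement is left uncovered.

6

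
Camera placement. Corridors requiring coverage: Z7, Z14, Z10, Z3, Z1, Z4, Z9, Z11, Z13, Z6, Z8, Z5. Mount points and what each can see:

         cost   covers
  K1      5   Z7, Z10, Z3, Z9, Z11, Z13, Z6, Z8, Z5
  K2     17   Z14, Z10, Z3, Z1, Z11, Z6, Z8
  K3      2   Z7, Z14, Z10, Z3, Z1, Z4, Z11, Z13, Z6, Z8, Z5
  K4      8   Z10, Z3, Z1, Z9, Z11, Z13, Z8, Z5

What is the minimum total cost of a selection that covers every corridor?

K1, K3 cover every corridor at cost 5 + 2 = 7.
Any cover uses at least 2 camera mounts; among all covering selections none totals below 7.

7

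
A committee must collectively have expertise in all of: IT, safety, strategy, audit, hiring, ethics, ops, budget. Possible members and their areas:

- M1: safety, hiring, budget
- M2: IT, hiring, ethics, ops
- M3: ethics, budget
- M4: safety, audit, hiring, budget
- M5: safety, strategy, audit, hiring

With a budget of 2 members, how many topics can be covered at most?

7

Choosing M2, M4 covers {IT, safety, audit, hiring, ethics, ops, budget} — 7 topics.
No choice of 2 members does better; here strategy is left uncovered.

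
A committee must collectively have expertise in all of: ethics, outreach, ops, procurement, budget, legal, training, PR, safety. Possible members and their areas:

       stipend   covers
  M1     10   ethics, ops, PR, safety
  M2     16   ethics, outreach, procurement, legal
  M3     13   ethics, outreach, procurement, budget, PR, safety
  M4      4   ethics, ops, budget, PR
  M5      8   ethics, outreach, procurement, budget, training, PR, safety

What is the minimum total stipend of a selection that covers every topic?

M2, M4, M5 cover every topic at stipend 16 + 4 + 8 = 28.
Any cover uses at least 3 members; among all covering selections none totals below 28.

28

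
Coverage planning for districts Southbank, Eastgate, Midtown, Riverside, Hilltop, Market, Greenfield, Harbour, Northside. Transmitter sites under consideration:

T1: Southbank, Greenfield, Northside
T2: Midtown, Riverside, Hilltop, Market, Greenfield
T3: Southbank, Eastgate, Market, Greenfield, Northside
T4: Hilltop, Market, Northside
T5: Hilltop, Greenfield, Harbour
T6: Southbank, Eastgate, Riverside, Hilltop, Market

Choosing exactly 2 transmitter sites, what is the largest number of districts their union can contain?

Choosing T2, T3 covers {Southbank, Eastgate, Midtown, Riverside, Hilltop, Market, Greenfield, Northside} — 8 districts.
No choice of 2 transmitter sites does better; here Harbour is left uncovered.

8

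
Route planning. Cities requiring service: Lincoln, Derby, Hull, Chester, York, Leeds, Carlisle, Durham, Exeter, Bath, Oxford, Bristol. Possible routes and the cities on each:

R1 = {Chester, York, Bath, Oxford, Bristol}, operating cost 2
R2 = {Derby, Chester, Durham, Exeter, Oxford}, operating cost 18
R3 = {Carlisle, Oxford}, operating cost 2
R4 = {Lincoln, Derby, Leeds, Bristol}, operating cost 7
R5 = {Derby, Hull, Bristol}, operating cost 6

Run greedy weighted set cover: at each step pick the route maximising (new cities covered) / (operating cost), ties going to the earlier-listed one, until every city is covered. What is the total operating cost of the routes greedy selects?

35

Pick 1: R1 adds 5 new (Chester, York, Bath, Oxford, Bristol) at operating cost 2 (ratio 5/2).
Pick 2: R3 adds 1 new (Carlisle) at operating cost 2 (ratio 1/2).
Pick 3: R4 adds 3 new (Lincoln, Derby, Leeds) at operating cost 7 (ratio 3/7).
Pick 4: R5 adds 1 new (Hull) at operating cost 6 (ratio 1/6).
Pick 5: R2 adds 2 new (Durham, Exeter) at operating cost 18 (ratio 2/18).
Greedy total operating cost: 2 + 2 + 7 + 6 + 18 = 35.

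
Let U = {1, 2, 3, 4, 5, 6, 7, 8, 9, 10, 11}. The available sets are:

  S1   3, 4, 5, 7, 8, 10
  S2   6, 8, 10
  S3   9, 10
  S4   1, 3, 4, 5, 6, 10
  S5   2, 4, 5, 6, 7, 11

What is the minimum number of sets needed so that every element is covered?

4

S1, S3, S4, S5 together cover {1, 2, 3, 4, 5, 6, 7, 8, 9, 10, 11} — every element.
No 3 of the 5 sets cover everything (all 10 triples fall short), so 4 is minimum.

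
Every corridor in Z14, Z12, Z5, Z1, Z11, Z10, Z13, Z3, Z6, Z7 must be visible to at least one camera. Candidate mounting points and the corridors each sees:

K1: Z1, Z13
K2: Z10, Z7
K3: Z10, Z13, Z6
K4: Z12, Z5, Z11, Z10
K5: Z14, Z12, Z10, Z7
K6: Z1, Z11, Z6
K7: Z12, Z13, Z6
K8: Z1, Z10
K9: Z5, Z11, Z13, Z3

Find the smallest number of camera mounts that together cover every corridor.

K5, K6, K9 together cover {Z14, Z12, Z5, Z1, Z11, Z10, Z13, Z3, Z6, Z7} — every corridor.
No 2 of the 9 camera mounts cover everything (all 36 pairs fall short), so 3 is minimum.

3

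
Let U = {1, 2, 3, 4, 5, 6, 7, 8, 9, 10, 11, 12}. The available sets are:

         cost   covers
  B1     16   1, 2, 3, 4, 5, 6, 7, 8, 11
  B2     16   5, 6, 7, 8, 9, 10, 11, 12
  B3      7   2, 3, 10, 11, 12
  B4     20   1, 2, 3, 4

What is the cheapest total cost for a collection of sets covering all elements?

32

B1, B2 cover every element at cost 16 + 16 = 32.
Any cover uses at least 2 sets; among all covering selections none totals below 32.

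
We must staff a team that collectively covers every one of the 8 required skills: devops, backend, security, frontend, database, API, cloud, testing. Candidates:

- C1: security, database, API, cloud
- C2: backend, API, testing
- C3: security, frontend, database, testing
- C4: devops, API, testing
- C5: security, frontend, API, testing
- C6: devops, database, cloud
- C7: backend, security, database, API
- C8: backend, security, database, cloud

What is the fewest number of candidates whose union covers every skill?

C2, C3, C6 together cover {devops, backend, security, frontend, database, API, cloud, testing} — every skill.
No 2 of the 8 candidates cover everything (all 28 pairs fall short), so 3 is minimum.

3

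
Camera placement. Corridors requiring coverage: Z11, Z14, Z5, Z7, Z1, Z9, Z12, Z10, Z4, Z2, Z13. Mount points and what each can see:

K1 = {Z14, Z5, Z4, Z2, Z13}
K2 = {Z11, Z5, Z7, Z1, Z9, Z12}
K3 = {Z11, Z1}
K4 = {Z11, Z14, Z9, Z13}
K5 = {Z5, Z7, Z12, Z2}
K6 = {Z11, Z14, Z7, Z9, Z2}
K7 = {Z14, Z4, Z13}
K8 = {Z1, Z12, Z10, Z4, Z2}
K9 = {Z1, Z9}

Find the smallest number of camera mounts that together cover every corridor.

K1, K2, K8 together cover {Z11, Z14, Z5, Z7, Z1, Z9, Z12, Z10, Z4, Z2, Z13} — every corridor.
No 2 of the 9 camera mounts cover everything (all 36 pairs fall short), so 3 is minimum.

3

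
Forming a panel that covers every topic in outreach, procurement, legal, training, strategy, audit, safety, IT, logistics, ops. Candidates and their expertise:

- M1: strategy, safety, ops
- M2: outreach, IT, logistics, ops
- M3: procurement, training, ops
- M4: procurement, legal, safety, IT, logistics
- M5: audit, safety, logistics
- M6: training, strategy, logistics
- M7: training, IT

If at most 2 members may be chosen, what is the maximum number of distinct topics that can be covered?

Choosing M1, M4 covers {procurement, legal, strategy, safety, IT, logistics, ops} — 7 topics.
No choice of 2 members does better; here outreach, training, audit are left uncovered.

7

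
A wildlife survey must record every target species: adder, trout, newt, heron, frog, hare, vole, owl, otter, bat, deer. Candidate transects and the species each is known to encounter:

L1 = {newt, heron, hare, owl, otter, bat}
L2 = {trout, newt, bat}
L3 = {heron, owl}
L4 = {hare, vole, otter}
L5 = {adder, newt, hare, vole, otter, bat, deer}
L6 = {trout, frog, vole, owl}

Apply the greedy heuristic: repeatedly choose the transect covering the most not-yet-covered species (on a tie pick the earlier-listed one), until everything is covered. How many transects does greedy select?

Pick 1: L5 covers 7 new species (adder, newt, hare, vole, otter, bat, deer).
Pick 2: L6 covers 3 new species (trout, frog, owl).
Pick 3: L1 covers 1 new species (heron).
Greedy uses 3 transects.

3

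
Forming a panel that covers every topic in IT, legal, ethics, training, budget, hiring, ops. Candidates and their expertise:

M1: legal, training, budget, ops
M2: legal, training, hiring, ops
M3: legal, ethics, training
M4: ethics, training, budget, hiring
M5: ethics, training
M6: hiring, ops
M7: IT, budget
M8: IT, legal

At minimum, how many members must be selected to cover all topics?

3

M1, M4, M7 together cover {IT, legal, ethics, training, budget, hiring, ops} — every topic.
No 2 of the 8 members cover everything (all 28 pairs fall short), so 3 is minimum.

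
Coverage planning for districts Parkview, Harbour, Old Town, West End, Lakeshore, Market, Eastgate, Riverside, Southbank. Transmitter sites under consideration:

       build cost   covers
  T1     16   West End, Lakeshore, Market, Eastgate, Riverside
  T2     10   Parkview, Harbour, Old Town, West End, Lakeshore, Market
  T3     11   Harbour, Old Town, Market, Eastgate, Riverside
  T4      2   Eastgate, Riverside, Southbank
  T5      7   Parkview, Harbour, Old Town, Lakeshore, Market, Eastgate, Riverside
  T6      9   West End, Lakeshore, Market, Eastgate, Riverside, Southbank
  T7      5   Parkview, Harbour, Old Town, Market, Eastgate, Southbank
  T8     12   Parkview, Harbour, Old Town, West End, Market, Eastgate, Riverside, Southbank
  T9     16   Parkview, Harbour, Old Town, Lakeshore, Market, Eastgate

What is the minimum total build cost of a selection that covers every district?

12

T2, T4 cover every district at build cost 10 + 2 = 12.
Any cover uses at least 2 transmitter sites; among all covering selections none totals below 12.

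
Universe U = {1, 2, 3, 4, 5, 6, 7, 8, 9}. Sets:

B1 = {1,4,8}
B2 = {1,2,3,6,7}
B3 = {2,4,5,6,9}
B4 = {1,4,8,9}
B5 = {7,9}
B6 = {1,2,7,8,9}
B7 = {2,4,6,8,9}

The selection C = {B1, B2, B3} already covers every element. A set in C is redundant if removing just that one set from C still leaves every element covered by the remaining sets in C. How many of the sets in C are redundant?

Drop B1: 8 uncovered — not redundant.
Drop B2: 3, 7 uncovered — not redundant.
Drop B3: 5, 9 uncovered — not redundant.
None of the sets in C is redundant.

0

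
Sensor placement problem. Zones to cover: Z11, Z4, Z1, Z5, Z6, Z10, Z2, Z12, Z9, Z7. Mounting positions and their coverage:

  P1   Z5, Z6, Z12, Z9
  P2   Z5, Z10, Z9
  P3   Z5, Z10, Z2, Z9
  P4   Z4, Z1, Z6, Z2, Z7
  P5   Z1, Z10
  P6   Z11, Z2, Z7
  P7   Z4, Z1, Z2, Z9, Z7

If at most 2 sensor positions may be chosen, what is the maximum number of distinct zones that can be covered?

8

Choosing P1, P4 covers {Z4, Z1, Z5, Z6, Z2, Z12, Z9, Z7} — 8 zones.
No choice of 2 sensor positions does better; here Z11, Z10 are left uncovered.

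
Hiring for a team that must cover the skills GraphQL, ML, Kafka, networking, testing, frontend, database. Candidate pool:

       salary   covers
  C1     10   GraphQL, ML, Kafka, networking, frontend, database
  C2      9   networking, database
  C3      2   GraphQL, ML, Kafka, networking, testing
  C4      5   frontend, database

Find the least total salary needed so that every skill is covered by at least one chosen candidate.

7

C3, C4 cover every skill at salary 2 + 5 = 7.
Any cover uses at least 2 candidates; among all covering selections none totals below 7.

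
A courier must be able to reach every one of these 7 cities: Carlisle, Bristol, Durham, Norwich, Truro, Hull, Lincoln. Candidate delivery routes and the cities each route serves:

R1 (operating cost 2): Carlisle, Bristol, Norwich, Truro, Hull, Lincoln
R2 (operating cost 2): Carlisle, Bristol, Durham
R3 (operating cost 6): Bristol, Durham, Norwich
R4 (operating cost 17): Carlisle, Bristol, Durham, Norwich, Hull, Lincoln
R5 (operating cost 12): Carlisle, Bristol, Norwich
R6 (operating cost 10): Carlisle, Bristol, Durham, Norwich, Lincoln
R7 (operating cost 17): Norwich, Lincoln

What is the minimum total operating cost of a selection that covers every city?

R1, R2 cover every city at operating cost 2 + 2 = 4.
Any cover uses at least 2 routes; among all covering selections none totals below 4.

4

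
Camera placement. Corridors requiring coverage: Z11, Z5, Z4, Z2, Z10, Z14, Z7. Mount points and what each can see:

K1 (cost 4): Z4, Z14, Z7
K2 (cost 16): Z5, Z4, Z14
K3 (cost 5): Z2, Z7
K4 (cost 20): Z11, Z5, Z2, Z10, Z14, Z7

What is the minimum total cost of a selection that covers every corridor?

K1, K4 cover every corridor at cost 4 + 20 = 24.
Any cover uses at least 2 camera mounts; among all covering selections none totals below 24.
Greedy by coverage-per-cost would pick K1, K3, K4 for 29 — worse than the optimum 24.

24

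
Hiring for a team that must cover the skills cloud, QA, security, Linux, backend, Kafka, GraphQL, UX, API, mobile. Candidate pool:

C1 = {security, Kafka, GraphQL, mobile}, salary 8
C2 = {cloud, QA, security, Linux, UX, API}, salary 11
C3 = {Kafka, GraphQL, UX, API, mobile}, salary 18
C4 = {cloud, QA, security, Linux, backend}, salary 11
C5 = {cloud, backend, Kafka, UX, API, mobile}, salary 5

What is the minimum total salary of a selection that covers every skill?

C1, C2, C5 cover every skill at salary 8 + 11 + 5 = 24.
Any cover uses at least 2 candidates; among all covering selections none totals below 24.

24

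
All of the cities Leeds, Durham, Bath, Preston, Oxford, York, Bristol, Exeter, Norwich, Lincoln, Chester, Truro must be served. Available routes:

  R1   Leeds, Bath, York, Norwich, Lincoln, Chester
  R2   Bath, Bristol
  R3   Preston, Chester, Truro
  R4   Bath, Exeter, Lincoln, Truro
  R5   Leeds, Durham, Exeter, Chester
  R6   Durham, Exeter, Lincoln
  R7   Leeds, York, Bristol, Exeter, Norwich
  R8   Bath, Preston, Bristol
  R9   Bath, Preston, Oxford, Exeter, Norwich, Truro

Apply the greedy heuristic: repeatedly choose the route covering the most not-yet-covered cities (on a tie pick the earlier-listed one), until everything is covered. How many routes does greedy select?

Pick 1: R1 covers 6 new cities (Leeds, Bath, York, Norwich, Lincoln, Chester).
Pick 2: R9 covers 4 new cities (Preston, Oxford, Exeter, Truro).
Pick 3: R2 covers 1 new cities (Bristol).
Pick 4: R5 covers 1 new cities (Durham).
Greedy uses 4 routes.

4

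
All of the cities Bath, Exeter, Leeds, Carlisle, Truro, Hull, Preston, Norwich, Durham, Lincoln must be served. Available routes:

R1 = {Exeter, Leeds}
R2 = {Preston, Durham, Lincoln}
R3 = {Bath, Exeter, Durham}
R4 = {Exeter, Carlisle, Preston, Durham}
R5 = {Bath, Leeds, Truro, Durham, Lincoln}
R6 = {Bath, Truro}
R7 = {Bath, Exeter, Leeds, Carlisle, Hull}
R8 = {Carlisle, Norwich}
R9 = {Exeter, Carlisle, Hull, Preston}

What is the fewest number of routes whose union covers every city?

3

R5, R8, R9 together cover {Bath, Exeter, Leeds, Carlisle, Truro, Hull, Preston, Norwich, Durham, Lincoln} — every city.
No 2 of the 9 routes cover everything (all 36 pairs fall short), so 3 is minimum.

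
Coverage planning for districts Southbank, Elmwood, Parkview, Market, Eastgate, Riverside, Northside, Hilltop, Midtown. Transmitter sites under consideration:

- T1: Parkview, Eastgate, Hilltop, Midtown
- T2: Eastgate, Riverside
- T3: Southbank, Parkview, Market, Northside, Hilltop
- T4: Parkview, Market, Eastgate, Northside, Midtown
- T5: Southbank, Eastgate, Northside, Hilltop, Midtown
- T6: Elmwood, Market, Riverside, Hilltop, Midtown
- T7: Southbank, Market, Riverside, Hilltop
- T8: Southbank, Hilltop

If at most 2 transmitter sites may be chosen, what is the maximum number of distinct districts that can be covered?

Choosing T3, T6 covers {Southbank, Elmwood, Parkview, Market, Riverside, Northside, Hilltop, Midtown} — 8 districts.
No choice of 2 transmitter sites does better; here Eastgate is left uncovered.

8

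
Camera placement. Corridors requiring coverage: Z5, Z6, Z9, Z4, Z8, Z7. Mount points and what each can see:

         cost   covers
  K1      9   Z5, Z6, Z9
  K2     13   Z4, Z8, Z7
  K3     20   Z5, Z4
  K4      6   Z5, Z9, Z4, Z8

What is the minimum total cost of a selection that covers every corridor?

K1, K2 cover every corridor at cost 9 + 13 = 22.
Any cover uses at least 2 camera mounts; among all covering selections none totals below 22.
Greedy by coverage-per-cost would pick K4, K1, K2 for 28 — worse than the optimum 22.

22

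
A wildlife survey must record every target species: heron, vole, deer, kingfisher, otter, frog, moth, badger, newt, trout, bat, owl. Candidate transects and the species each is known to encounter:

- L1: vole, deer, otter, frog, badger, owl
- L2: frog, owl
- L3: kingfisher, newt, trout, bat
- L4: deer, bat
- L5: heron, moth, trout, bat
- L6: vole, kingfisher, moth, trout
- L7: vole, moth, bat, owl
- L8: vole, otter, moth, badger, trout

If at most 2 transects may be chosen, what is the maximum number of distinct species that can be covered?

Choosing L1, L3 covers {vole, deer, kingfisher, otter, frog, badger, newt, trout, bat, owl} — 10 species.
No choice of 2 transects does better; here heron, moth are left uncovered.

10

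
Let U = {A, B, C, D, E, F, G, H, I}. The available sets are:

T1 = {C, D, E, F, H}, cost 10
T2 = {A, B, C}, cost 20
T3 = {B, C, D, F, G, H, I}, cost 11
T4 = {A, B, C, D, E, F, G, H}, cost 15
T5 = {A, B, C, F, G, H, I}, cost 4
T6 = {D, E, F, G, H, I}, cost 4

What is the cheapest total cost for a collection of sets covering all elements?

T5, T6 cover every element at cost 4 + 4 = 8.
Any cover uses at least 2 sets; among all covering selections none totals below 8.

8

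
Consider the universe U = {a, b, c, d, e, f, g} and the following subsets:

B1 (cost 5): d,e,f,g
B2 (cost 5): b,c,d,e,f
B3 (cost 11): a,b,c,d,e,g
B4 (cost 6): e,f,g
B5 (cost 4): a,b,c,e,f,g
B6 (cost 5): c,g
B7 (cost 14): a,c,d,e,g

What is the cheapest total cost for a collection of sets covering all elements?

9

B1, B5 cover every element at cost 5 + 4 = 9.
Any cover uses at least 2 sets; among all covering selections none totals below 9.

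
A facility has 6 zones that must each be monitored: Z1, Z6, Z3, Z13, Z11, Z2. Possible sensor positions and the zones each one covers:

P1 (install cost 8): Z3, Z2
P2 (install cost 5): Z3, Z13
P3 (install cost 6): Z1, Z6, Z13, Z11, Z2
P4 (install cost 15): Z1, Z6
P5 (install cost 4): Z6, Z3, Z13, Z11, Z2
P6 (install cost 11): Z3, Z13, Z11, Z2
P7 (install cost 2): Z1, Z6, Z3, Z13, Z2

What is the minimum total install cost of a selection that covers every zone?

6

P5, P7 cover every zone at install cost 4 + 2 = 6.
Any cover uses at least 2 sensor positions; among all covering selections none totals below 6.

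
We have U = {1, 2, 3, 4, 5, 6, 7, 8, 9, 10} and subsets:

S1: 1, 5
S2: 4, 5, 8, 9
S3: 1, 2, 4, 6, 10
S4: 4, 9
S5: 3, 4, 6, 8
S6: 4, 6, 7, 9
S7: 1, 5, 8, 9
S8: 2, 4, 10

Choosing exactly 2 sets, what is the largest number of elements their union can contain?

8

Choosing S2, S3 covers {1, 2, 4, 5, 6, 8, 9, 10} — 8 elements.
No choice of 2 sets does better; here 3, 7 are left uncovered.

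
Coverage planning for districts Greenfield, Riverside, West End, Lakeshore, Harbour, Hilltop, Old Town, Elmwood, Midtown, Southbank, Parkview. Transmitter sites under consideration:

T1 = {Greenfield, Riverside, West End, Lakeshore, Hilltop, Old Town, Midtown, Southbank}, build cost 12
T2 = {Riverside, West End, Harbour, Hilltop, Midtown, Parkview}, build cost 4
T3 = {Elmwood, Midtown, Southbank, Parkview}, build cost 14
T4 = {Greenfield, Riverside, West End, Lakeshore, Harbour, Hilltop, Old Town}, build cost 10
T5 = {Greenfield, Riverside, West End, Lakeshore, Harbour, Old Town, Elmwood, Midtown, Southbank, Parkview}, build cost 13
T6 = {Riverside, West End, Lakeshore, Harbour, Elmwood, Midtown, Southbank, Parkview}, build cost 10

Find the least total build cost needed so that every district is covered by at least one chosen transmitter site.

T2, T5 cover every district at build cost 4 + 13 = 17.
Any cover uses at least 2 transmitter sites; among all covering selections none totals below 17.

17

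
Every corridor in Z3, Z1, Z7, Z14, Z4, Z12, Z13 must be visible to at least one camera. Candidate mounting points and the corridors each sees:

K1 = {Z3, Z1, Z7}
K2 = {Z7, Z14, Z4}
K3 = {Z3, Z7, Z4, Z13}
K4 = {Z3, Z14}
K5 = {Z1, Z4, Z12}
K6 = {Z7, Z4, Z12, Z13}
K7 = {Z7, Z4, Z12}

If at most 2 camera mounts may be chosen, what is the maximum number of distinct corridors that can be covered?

Choosing K1, K6 covers {Z3, Z1, Z7, Z4, Z12, Z13} — 6 corridors.
No choice of 2 camera mounts does better; here Z14 is left uncovered.

6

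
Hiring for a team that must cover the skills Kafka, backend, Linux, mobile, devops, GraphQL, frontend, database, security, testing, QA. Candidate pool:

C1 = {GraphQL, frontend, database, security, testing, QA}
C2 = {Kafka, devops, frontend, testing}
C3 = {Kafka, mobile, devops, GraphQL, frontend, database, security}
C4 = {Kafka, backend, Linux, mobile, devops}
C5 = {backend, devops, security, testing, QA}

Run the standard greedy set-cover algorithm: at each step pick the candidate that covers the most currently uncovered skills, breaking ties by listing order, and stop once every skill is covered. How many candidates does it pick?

3

Pick 1: C3 covers 7 new skills (Kafka, mobile, devops, GraphQL, frontend, database, security).
Pick 2: C5 covers 3 new skills (backend, testing, QA).
Pick 3: C4 covers 1 new skills (Linux).
Greedy uses 3 candidates. (The true minimum is 2.)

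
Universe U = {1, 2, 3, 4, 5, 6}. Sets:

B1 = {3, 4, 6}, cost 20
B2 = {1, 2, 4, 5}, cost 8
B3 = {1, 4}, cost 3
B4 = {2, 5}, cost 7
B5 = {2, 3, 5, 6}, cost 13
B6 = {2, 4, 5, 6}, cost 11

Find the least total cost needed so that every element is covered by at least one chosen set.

16

B3, B5 cover every element at cost 3 + 13 = 16.
Any cover uses at least 2 sets; among all covering selections none totals below 16.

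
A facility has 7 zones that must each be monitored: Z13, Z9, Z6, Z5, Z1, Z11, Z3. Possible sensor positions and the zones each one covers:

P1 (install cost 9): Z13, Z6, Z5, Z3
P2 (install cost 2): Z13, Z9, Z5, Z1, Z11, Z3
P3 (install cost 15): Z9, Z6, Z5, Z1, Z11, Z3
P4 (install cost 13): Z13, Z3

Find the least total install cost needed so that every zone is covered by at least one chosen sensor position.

P1, P2 cover every zone at install cost 9 + 2 = 11.
Any cover uses at least 2 sensor positions; among all covering selections none totals below 11.

11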